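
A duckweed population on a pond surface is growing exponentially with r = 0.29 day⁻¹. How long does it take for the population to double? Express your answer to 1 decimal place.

Doubling time t_d = ln(2)/r = 0.6931/0.29 = 2.3902.

2.4 days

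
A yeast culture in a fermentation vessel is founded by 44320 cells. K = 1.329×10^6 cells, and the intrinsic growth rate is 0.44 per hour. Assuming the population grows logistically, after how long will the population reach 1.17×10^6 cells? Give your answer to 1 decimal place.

12.2 hours

A = (K − N₀)/N₀ = (1.329×10^6 − 44320)/44320 = 28.986.
Solve 1.329×10^6/(1 + 28.986·e^(−0.44t)) = 1.17×10^6: 1 + 28.986·e^(−0.44t) = 1.1359, so e^(−0.44t) = 0.00468831.
−0.44·t = ln(0.00468831) = -5.3627, so t = 5.3627/0.44 = 12.188.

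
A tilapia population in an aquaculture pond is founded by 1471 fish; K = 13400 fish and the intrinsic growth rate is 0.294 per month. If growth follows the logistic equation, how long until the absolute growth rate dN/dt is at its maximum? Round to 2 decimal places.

Logistic growth is fastest at N = K/2 = 6700.
A = (K − N₀)/N₀ = 8.1094. Set K/(1 + A·e^(−rt)) = K/2 → A·e^(−rt) = 1.
e^(−0.294t) = 1/8.1094 = 0.123313, so t = ln(8.1094)/0.294 = 2.093/0.294 = 7.1191.

7.12 months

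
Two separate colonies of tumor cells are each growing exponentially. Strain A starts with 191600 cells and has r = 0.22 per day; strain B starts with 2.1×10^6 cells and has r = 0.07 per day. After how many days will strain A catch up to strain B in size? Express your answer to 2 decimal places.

15.96 days

Set 191600·e^(0.22t) = 2.1×10^6·e^(0.07t).
e^((0.22 − 0.07)t) = 2.1×10^6/191600 → e^(0.15·t) = 10.96.
0.15·t = ln(10.96) = 2.3943, so t = 2.3943/0.15 = 15.962.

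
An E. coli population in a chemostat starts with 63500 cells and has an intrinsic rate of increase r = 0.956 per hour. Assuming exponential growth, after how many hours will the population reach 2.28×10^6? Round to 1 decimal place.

3.7 hours

Set N₀·e^(rt) = 2.28×10^6: e^(0.956·t) = 2.28×10^6/63500 = 35.906.
0.956·t = ln(35.906) = 3.5809, so t = 3.5809/0.956 = 3.7457.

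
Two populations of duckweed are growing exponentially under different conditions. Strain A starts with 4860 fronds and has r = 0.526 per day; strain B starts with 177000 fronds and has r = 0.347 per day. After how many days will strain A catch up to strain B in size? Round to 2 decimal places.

20.08 days

Set 4860·e^(0.526t) = 177000·e^(0.347t).
e^((0.526 − 0.347)t) = 177000/4860 → e^(0.179·t) = 36.42.
0.179·t = ln(36.42) = 3.5951, so t = 3.5951/0.179 = 20.084.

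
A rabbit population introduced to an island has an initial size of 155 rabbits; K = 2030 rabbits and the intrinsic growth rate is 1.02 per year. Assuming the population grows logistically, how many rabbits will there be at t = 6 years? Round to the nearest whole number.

1977 rabbits

A = (K − N₀)/N₀ = (2030 − 155)/155 = 12.097.
N(t) = K/(1 + A·e^(−rt)) = 2030/(1 + 12.097×e^(−1.02×6)).
e^(−6.12) = 0.0021985; denominator = 1 + 12.097×0.0021985 = 1.0266.
N = 2030/1.0266 = 1977.41.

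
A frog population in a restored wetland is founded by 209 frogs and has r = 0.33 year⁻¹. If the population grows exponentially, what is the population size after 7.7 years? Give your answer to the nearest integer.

N(t) = N₀·e^(rt) = 209 × e^(0.33×7.7) = 209 × e^2.541.
e^2.541 ≈ 12.692, so N ≈ 209 × 12.692 = 2652.7.

2653 frogs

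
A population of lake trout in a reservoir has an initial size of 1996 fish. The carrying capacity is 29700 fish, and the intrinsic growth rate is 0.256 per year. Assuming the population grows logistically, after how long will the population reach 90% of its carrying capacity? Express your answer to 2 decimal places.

18.86 years

A = (K − N₀)/N₀ = (29700 − 1996)/1996 = 13.88.
Solve 29700/(1 + 13.88·e^(−0.256t)) = 26730: 1 + 13.88·e^(−0.256t) = 1.1111, so e^(−0.256t) = 0.00800526.
−0.256·t = ln(0.00800526) = -4.8277, so t = 4.8277/0.256 = 18.858.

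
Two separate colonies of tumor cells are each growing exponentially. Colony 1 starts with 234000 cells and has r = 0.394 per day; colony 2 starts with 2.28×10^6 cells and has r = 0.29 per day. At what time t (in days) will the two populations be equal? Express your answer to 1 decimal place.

21.9 days

Set 234000·e^(0.394t) = 2.28×10^6·e^(0.29t).
e^((0.394 − 0.29)t) = 2.28×10^6/234000 → e^(0.104·t) = 9.7436.
0.104·t = ln(9.7436) = 2.2766, so t = 2.2766/0.104 = 21.89.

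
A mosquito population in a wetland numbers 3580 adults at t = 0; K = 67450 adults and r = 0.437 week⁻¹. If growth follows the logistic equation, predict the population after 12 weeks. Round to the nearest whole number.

A = (K − N₀)/N₀ = (67450 − 3580)/3580 = 17.841.
N(t) = K/(1 + A·e^(−rt)) = 67450/(1 + 17.841×e^(−0.437×12)).
e^(−5.244) = 0.0052791; denominator = 1 + 17.841×0.0052791 = 1.0942.
N = 67450/1.0942 = 61644.2.

61644 adults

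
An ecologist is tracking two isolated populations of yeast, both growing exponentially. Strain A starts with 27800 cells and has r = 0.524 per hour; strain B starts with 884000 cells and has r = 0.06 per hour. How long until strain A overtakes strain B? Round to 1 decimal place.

7.5 hours

Set 27800·e^(0.524t) = 884000·e^(0.06t).
e^((0.524 − 0.06)t) = 884000/27800 → e^(0.464·t) = 31.799.
0.464·t = ln(31.799) = 3.4594, so t = 3.4594/0.464 = 7.4556.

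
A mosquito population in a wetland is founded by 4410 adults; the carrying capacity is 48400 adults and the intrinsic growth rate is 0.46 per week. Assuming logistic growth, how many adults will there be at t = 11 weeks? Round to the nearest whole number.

45519 adults

A = (K − N₀)/N₀ = (48400 − 4410)/4410 = 9.9751.
N(t) = K/(1 + A·e^(−rt)) = 48400/(1 + 9.9751×e^(−0.46×11)).
e^(−5.06) = 0.0063456; denominator = 1 + 9.9751×0.0063456 = 1.0633.
N = 48400/1.0633 = 45518.8.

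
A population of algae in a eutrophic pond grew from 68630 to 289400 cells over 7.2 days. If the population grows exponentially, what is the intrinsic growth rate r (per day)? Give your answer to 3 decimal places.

0.200 per day

From N(t) = N₀·e^(rt): e^(r·7.2) = 289400/68630 = 4.2168.
r·7.2 = ln(4.2168) = 1.4391, so r = 1.4391/7.2 = 0.19987.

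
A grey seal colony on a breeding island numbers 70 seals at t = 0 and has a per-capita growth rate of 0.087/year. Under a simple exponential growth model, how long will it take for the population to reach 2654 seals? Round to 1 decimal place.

Set N₀·e^(rt) = 2654: e^(0.087·t) = 2654/70 = 37.914.
0.087·t = ln(37.914) = 3.6353, so t = 3.6353/0.087 = 41.785.

41.8 years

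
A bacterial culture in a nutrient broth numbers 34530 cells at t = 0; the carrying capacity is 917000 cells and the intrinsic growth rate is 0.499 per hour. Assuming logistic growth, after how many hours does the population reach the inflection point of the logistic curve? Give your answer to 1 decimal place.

Logistic growth is fastest at N = K/2 = 458500.
A = (K − N₀)/N₀ = 25.557. Set K/(1 + A·e^(−rt)) = K/2 → A·e^(−rt) = 1.
e^(−0.499t) = 1/25.557 = 0.0391288, so t = ln(25.557)/0.499 = 3.2409/0.499 = 6.4948.

6.5 hours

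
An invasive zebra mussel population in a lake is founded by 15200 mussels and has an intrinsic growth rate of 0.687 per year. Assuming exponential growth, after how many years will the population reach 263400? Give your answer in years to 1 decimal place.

Set N₀·e^(rt) = 263400: e^(0.687·t) = 263400/15200 = 17.329.
0.687·t = ln(17.329) = 2.8524, so t = 2.8524/0.687 = 4.1519.

4.2 years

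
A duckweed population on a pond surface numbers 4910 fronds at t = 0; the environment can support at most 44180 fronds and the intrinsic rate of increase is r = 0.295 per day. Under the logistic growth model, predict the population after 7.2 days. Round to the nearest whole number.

A = (K − N₀)/N₀ = (44180 − 4910)/4910 = 7.998.
N(t) = K/(1 + A·e^(−rt)) = 44180/(1 + 7.998×e^(−0.295×7.2)).
e^(−2.124) = 0.11955; denominator = 1 + 7.998×0.11955 = 1.9562.
N = 44180/1.9562 = 22584.9.

22585 fronds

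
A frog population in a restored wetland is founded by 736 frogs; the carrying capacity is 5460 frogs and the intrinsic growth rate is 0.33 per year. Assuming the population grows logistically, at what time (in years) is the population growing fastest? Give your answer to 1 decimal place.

Logistic growth is fastest at N = K/2 = 2730.
A = (K − N₀)/N₀ = 6.4185. Set K/(1 + A·e^(−rt)) = K/2 → A·e^(−rt) = 1.
e^(−0.33t) = 1/6.4185 = 0.1558, so t = ln(6.4185)/0.33 = 1.8592/0.33 = 5.6339.

5.6 years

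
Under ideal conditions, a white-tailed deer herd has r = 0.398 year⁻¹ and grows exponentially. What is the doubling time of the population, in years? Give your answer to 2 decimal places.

1.74 years

Doubling time t_d = ln(2)/r = 0.6931/0.398 = 1.7416.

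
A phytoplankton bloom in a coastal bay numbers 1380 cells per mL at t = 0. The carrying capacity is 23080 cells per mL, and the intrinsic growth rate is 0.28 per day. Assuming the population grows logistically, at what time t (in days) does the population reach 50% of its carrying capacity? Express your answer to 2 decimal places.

9.84 days

A = (K − N₀)/N₀ = (23080 − 1380)/1380 = 15.725.
Solve 23080/(1 + 15.725·e^(−0.28t)) = 11540: 1 + 15.725·e^(−0.28t) = 2, so e^(−0.28t) = 0.0635945.
−0.28·t = ln(0.0635945) = -2.7552, so t = 2.7552/0.28 = 9.8401.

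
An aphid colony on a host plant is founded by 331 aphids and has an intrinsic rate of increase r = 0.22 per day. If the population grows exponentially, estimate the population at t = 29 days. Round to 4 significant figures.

N(t) = N₀·e^(rt) = 331 × e^(0.22×29) = 331 × e^6.38.
e^6.38 ≈ 589.93, so N ≈ 331 × 589.93 = 195266.

195300 aphids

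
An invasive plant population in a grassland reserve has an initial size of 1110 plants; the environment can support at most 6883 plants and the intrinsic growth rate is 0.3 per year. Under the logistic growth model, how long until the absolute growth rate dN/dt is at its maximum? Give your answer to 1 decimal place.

Logistic growth is fastest at N = K/2 = 3441.5.
A = (K − N₀)/N₀ = 5.2009. Set K/(1 + A·e^(−rt)) = K/2 → A·e^(−rt) = 1.
e^(−0.3t) = 1/5.2009 = 0.192274, so t = ln(5.2009)/0.3 = 1.6488/0.3 = 5.4961.

5.5 years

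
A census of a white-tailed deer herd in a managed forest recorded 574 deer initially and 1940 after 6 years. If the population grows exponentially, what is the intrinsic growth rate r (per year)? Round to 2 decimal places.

0.20 per year

From N(t) = N₀·e^(rt): e^(r·6) = 1940/574 = 3.3798.
r·6 = ln(3.3798) = 1.2178, so r = 1.2178/6 = 0.20297.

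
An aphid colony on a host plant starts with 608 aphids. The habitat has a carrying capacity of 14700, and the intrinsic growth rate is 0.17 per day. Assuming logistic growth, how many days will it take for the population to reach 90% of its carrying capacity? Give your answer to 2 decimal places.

31.41 days

A = (K − N₀)/N₀ = (14700 − 608)/608 = 23.178.
Solve 14700/(1 + 23.178·e^(−0.17t)) = 13230: 1 + 23.178·e^(−0.17t) = 1.1111, so e^(−0.17t) = 0.00479389.
−0.17·t = ln(0.00479389) = -5.3404, so t = 5.3404/0.17 = 31.414.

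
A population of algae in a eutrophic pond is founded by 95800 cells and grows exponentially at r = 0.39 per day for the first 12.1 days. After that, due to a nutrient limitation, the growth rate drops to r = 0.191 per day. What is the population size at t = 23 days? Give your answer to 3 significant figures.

86100000 cells

Phase 1: N(12.1) = 95800·e^(0.39×12.1) = 95800·e^4.719 = 1.073498×10^7.
Phase 2 runs for 23 − 12.1 = 10.9 days at r = 0.191.
N(23) = 1.073498×10^7·e^(0.191×10.9) = 1.073498×10^7·e^2.082 = 8.609122×10^7.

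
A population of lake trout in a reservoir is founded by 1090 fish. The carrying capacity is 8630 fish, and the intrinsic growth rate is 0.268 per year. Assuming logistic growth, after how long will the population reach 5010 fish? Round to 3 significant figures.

A = (K − N₀)/N₀ = (8630 − 1090)/1090 = 6.9174.
Solve 8630/(1 + 6.9174·e^(−0.268t)) = 5010: 1 + 6.9174·e^(−0.268t) = 1.7226, so e^(−0.268t) = 0.104454.
−0.268·t = ln(0.104454) = -2.259, so t = 2.259/0.268 = 8.4291.

8.43 years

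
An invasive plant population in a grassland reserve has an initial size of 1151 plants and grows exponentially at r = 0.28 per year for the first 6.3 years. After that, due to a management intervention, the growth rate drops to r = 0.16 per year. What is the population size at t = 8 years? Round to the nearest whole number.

8817 plants

Phase 1: N(6.3) = 1151·e^(0.28×6.3) = 1151·e^1.764 = 6716.93.
Phase 2 runs for 8 − 6.3 = 1.7 years at r = 0.16.
N(8) = 6716.93·e^(0.16×1.7) = 6716.93·e^0.272 = 8816.55.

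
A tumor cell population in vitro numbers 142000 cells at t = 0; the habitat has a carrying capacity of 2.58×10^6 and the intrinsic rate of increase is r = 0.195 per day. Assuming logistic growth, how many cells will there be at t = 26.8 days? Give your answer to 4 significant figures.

A = (K − N₀)/N₀ = (2.58×10^6 − 142000)/142000 = 17.169.
N(t) = K/(1 + A·e^(−rt)) = 2.58×10^6/(1 + 17.169×e^(−0.195×26.8)).
e^(−5.226) = 0.005375; denominator = 1 + 17.169×0.005375 = 1.0923.
N = 2.58×10^6/1.0923 = 2.362025×10^6.

2362000 cells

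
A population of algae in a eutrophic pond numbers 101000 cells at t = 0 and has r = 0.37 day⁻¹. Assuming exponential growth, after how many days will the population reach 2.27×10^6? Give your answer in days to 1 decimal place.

8.4 days

Set N₀·e^(rt) = 2.27×10^6: e^(0.37·t) = 2.27×10^6/101000 = 22.475.
0.37·t = ln(22.475) = 3.1124, so t = 3.1124/0.37 = 8.4119.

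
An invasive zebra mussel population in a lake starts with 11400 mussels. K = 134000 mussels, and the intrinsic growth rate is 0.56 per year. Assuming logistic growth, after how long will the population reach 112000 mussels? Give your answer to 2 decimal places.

7.15 years

A = (K − N₀)/N₀ = (134000 − 11400)/11400 = 10.754.
Solve 134000/(1 + 10.754·e^(−0.56t)) = 112000: 1 + 10.754·e^(−0.56t) = 1.1964, so e^(−0.56t) = 0.018265.
−0.56·t = ln(0.018265) = -4.0028, so t = 4.0028/0.56 = 7.1478.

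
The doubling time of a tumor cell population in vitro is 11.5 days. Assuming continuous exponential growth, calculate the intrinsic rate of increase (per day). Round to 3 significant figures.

r = ln(2)/t_d = 0.6931/11.5 = 0.060274.

0.0603 per day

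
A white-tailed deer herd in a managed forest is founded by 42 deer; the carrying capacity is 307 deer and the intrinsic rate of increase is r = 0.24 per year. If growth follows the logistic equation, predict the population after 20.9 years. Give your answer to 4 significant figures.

A = (K − N₀)/N₀ = (307 − 42)/42 = 6.3095.
N(t) = K/(1 + A·e^(−rt)) = 307/(1 + 6.3095×e^(−0.24×20.9)).
e^(−5.016) = 0.006631; denominator = 1 + 6.3095×0.006631 = 1.0418.
N = 307/1.0418 = 294.671.

294.7 deer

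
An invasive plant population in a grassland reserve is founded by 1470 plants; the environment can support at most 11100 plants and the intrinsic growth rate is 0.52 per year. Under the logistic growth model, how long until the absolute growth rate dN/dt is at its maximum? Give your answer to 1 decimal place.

3.6 years

Logistic growth is fastest at N = K/2 = 5550.
A = (K − N₀)/N₀ = 6.551. Set K/(1 + A·e^(−rt)) = K/2 → A·e^(−rt) = 1.
e^(−0.52t) = 1/6.551 = 0.152648, so t = ln(6.551)/0.52 = 1.8796/0.52 = 3.6147.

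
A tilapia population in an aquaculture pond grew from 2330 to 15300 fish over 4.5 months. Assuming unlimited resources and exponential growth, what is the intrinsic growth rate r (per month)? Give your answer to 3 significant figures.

From N(t) = N₀·e^(rt): e^(r·4.5) = 15300/2330 = 6.5665.
r·4.5 = ln(6.5665) = 1.882, so r = 1.882/4.5 = 0.41822.

0.418 per month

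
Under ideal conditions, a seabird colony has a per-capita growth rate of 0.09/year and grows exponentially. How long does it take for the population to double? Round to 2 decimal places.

7.70 years

Doubling time t_d = ln(2)/r = 0.6931/0.09 = 7.7016.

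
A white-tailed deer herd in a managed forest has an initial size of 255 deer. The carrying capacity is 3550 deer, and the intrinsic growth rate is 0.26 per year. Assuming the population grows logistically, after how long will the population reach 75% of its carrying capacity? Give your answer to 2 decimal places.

14.07 years

A = (K − N₀)/N₀ = (3550 − 255)/255 = 12.922.
Solve 3550/(1 + 12.922·e^(−0.26t)) = 2662.5: 1 + 12.922·e^(−0.26t) = 1.3333, so e^(−0.26t) = 0.0257967.
−0.26·t = ln(0.0257967) = -3.6575, so t = 3.6575/0.26 = 14.067.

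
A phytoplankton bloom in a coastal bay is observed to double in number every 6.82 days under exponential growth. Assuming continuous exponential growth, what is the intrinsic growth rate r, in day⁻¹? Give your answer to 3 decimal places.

0.102 per day

r = ln(2)/t_d = 0.6931/6.82 = 0.10163.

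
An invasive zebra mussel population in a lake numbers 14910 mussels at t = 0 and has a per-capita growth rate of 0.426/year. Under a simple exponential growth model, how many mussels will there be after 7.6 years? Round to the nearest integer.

379795 mussels

N(t) = N₀·e^(rt) = 14910 × e^(0.426×7.6) = 14910 × e^3.238.
e^3.238 ≈ 25.473, so N ≈ 14910 × 25.473 = 379795.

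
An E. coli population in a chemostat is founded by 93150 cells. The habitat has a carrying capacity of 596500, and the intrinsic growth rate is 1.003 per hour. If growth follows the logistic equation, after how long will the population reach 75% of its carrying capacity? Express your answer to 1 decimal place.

2.8 hours

A = (K − N₀)/N₀ = (596500 − 93150)/93150 = 5.4037.
Solve 596500/(1 + 5.4037·e^(−1.003t)) = 447375: 1 + 5.4037·e^(−1.003t) = 1.3333, so e^(−1.003t) = 0.0616867.
−1.003·t = ln(0.0616867) = -2.7857, so t = 2.7857/1.003 = 2.7774.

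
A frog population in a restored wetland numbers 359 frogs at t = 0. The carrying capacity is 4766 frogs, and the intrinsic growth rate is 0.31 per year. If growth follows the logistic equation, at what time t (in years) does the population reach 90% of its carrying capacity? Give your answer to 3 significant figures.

A = (K − N₀)/N₀ = (4766 − 359)/359 = 12.276.
Solve 4766/(1 + 12.276·e^(−0.31t)) = 4289.4: 1 + 12.276·e^(−0.31t) = 1.1111, so e^(−0.31t) = 0.00905126.
−0.31·t = ln(0.00905126) = -4.7049, so t = 4.7049/0.31 = 15.177.

15.2 years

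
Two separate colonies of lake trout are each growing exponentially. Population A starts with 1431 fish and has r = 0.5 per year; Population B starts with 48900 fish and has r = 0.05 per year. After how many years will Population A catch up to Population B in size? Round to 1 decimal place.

7.8 years

Set 1431·e^(0.5t) = 48900·e^(0.05t).
e^((0.5 − 0.05)t) = 48900/1431 → e^(0.45·t) = 34.172.
0.45·t = ln(34.172) = 3.5314, so t = 3.5314/0.45 = 7.8476.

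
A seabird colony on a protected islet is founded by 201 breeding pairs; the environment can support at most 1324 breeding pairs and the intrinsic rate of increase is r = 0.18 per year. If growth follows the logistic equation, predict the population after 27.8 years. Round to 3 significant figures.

1280 breeding pairs

A = (K − N₀)/N₀ = (1324 − 201)/201 = 5.5871.
N(t) = K/(1 + A·e^(−rt)) = 1324/(1 + 5.5871×e^(−0.18×27.8)).
e^(−5.004) = 0.006711; denominator = 1 + 5.5871×0.006711 = 1.0375.
N = 1324/1.0375 = 1276.15.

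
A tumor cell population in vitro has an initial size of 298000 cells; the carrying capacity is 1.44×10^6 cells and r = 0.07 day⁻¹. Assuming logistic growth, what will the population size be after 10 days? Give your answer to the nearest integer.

496035 cells

A = (K − N₀)/N₀ = (1.44×10^6 − 298000)/298000 = 3.8322.
N(t) = K/(1 + A·e^(−rt)) = 1.44×10^6/(1 + 3.8322×e^(−0.07×10)).
e^(−0.7) = 0.49659; denominator = 1 + 3.8322×0.49659 = 2.903.
N = 1.44×10^6/2.903 = 496035.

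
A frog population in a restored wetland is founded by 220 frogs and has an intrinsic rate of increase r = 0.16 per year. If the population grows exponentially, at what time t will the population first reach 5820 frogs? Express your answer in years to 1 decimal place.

20.5 years

Set N₀·e^(rt) = 5820: e^(0.16·t) = 5820/220 = 26.455.
0.16·t = ln(26.455) = 3.2754, so t = 3.2754/0.16 = 20.471.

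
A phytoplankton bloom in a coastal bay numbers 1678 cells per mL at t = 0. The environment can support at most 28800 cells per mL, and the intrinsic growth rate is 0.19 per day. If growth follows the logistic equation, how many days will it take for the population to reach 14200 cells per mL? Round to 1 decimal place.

14.5 days

A = (K − N₀)/N₀ = (28800 − 1678)/1678 = 16.163.
Solve 28800/(1 + 16.163·e^(−0.19t)) = 14200: 1 + 16.163·e^(−0.19t) = 2.0282, so e^(−0.19t) = 0.0636114.
−0.19·t = ln(0.0636114) = -2.755, so t = 2.755/0.19 = 14.5.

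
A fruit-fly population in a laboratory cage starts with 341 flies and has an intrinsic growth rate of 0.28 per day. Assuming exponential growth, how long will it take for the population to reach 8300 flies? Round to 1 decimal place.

11.4 days

Set N₀·e^(rt) = 8300: e^(0.28·t) = 8300/341 = 24.34.
0.28·t = ln(24.34) = 3.1921, so t = 3.1921/0.28 = 11.4.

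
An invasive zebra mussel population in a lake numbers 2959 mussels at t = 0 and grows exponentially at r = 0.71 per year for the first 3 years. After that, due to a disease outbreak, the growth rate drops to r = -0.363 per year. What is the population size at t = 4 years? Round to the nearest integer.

17320 mussels

Phase 1: N(3) = 2959·e^(0.71×3) = 2959·e^2.13 = 24899.6.
Phase 2 runs for 4 − 3 = 1 years at r = -0.363.
N(4) = 24899.6·e^(-0.363×1) = 24899.6·e^-0.363 = 17319.8.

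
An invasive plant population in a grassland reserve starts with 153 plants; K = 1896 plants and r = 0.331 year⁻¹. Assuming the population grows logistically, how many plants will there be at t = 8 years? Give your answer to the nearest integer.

A = (K − N₀)/N₀ = (1896 − 153)/153 = 11.392.
N(t) = K/(1 + A·e^(−rt)) = 1896/(1 + 11.392×e^(−0.331×8)).
e^(−2.648) = 0.070793; denominator = 1 + 11.392×0.070793 = 1.8065.
N = 1896/1.8065 = 1049.55.

1050 plants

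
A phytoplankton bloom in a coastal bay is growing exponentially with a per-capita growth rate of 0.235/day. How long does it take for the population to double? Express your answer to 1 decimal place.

2.9 days

Doubling time t_d = ln(2)/r = 0.6931/0.235 = 2.9496.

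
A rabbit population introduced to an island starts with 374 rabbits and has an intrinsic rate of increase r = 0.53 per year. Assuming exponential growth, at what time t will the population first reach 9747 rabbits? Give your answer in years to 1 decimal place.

6.2 years

Set N₀·e^(rt) = 9747: e^(0.53·t) = 9747/374 = 26.061.
0.53·t = ln(26.061) = 3.2605, so t = 3.2605/0.53 = 6.1518.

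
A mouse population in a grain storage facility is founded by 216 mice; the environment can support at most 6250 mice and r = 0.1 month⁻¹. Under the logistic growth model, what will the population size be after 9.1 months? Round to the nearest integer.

A = (K − N₀)/N₀ = (6250 − 216)/216 = 27.935.
N(t) = K/(1 + A·e^(−rt)) = 6250/(1 + 27.935×e^(−0.1×9.1)).
e^(−0.91) = 0.40252; denominator = 1 + 27.935×0.40252 = 12.245.
N = 6250/12.245 = 510.43.

510 mice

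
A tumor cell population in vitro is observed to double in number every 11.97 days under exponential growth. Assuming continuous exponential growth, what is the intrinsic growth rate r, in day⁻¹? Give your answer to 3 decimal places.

r = ln(2)/t_d = 0.6931/11.97 = 0.057907.

0.058 per day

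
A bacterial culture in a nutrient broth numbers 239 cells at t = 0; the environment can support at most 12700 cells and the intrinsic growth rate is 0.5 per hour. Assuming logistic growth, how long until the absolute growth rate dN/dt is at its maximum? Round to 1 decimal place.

Logistic growth is fastest at N = K/2 = 6350.
A = (K − N₀)/N₀ = 52.138. Set K/(1 + A·e^(−rt)) = K/2 → A·e^(−rt) = 1.
e^(−0.5t) = 1/52.138 = 0.0191798, so t = ln(52.138)/0.5 = 3.9539/0.5 = 7.9078.

7.9 hours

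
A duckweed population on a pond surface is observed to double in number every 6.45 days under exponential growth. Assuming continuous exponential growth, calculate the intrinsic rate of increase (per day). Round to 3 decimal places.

r = ln(2)/t_d = 0.6931/6.45 = 0.10746.

0.107 per day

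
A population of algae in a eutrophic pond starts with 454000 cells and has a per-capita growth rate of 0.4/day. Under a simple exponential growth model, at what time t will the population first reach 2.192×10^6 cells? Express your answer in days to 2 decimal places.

3.94 days

Set N₀·e^(rt) = 2.192×10^6: e^(0.4·t) = 2.192×10^6/454000 = 4.8282.
0.4·t = ln(4.8282) = 1.5745, so t = 1.5745/0.4 = 3.9362.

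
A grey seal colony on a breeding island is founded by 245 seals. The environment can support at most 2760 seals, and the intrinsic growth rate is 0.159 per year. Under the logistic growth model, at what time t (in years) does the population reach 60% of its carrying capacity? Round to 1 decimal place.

A = (K − N₀)/N₀ = (2760 − 245)/245 = 10.265.
Solve 2760/(1 + 10.265·e^(−0.159t)) = 1656: 1 + 10.265·e^(−0.159t) = 1.6667, so e^(−0.159t) = 0.0649437.
−0.159·t = ln(0.0649437) = -2.7342, so t = 2.7342/0.159 = 17.196.

17.2 years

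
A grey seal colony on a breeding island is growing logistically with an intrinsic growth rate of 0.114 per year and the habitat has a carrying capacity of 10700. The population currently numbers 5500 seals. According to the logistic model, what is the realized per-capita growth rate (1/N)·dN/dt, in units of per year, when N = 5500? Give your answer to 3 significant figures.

(1/N)·dN/dt = r(1 − N/K) = 0.114 × (1 − 5500/10700).
= 0.114 × 0.48598 = 0.055402.

0.0554 per year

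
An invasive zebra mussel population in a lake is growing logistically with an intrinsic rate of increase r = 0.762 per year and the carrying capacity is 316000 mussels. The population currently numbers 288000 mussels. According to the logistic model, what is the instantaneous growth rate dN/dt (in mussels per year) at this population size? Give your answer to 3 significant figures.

dN/dt = rN(1 − N/K) = 0.762 × 288000 × (1 − 288000/316000).
1 − 288000/316000 = 0.088608; dN/dt = 0.762 × 288000 × 0.088608 = 19445.

19400 mussels per year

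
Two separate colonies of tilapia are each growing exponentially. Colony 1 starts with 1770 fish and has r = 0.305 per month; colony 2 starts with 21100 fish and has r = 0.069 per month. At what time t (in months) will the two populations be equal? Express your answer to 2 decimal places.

Set 1770·e^(0.305t) = 21100·e^(0.069t).
e^((0.305 − 0.069)t) = 21100/1770 → e^(0.236·t) = 11.921.
0.236·t = ln(11.921) = 2.4783, so t = 2.4783/0.236 = 10.501.

10.50 months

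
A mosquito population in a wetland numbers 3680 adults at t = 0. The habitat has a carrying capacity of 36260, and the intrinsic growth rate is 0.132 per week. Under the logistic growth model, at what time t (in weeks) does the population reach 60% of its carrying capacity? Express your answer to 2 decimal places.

A = (K − N₀)/N₀ = (36260 − 3680)/3680 = 8.8533.
Solve 36260/(1 + 8.8533·e^(−0.132t)) = 21756: 1 + 8.8533·e^(−0.132t) = 1.6667, so e^(−0.132t) = 0.0753018.
−0.132·t = ln(0.0753018) = -2.5863, so t = 2.5863/0.132 = 19.593.

19.59 weeks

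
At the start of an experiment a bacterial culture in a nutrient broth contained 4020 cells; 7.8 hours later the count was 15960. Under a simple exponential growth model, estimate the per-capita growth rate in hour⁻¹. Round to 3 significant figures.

0.177 per hour

From N(t) = N₀·e^(rt): e^(r·7.8) = 15960/4020 = 3.9701.
r·7.8 = ln(3.9701) = 1.3788, so r = 1.3788/7.8 = 0.17677.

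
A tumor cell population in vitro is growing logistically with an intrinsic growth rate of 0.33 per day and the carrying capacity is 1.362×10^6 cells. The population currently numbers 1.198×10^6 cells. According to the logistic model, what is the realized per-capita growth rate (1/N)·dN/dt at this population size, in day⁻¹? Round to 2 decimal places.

0.04 per day

(1/N)·dN/dt = r(1 − N/K) = 0.33 × (1 − 1.198×10^6/1.362×10^6).
= 0.33 × 0.12041 = 0.039736.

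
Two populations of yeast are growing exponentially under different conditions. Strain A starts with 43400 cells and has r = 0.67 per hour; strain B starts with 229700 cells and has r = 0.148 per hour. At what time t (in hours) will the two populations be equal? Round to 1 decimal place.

Set 43400·e^(0.67t) = 229700·e^(0.148t).
e^((0.67 − 0.148)t) = 229700/43400 → e^(0.522·t) = 5.2926.
0.522·t = ln(5.2926) = 1.6663, so t = 1.6663/0.522 = 3.1922.

3.2 hours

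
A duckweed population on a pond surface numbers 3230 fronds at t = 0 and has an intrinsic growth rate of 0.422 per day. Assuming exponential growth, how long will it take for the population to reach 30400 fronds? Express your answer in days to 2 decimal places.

5.31 days

Set N₀·e^(rt) = 30400: e^(0.422·t) = 30400/3230 = 9.4118.
0.422·t = ln(9.4118) = 2.242, so t = 2.242/0.422 = 5.3127.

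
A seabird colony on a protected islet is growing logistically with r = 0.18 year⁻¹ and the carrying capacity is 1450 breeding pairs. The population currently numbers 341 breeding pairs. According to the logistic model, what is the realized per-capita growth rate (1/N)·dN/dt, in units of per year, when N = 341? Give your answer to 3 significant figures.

(1/N)·dN/dt = r(1 − N/K) = 0.18 × (1 − 341/1450).
= 0.18 × 0.76483 = 0.13767.

0.138 per year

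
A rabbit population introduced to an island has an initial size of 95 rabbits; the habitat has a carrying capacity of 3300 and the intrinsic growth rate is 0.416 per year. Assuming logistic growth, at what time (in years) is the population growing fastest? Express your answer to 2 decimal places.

Logistic growth is fastest at N = K/2 = 1650.
A = (K − N₀)/N₀ = 33.737. Set K/(1 + A·e^(−rt)) = K/2 → A·e^(−rt) = 1.
e^(−0.416t) = 1/33.737 = 0.0296412, so t = ln(33.737)/0.416 = 3.5186/0.416 = 8.4582.

8.46 years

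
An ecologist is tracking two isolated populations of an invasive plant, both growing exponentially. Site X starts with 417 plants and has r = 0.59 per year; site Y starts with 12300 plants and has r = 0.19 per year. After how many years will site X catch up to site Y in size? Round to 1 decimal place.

8.5 years

Set 417·e^(0.59t) = 12300·e^(0.19t).
e^((0.59 − 0.19)t) = 12300/417 → e^(0.4·t) = 29.496.
0.4·t = ln(29.496) = 3.3843, so t = 3.3843/0.4 = 8.4607.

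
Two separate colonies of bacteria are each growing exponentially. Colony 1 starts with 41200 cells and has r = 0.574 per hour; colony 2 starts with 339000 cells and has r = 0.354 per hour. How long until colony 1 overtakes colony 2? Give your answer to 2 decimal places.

9.58 hours

Set 41200·e^(0.574t) = 339000·e^(0.354t).
e^((0.574 − 0.354)t) = 339000/41200 → e^(0.22·t) = 8.2282.
0.22·t = ln(8.2282) = 2.1076, so t = 2.1076/0.22 = 9.5798.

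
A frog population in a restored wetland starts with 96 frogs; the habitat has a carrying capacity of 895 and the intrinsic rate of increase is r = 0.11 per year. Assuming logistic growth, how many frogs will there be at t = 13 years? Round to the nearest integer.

A = (K − N₀)/N₀ = (895 − 96)/96 = 8.3229.
N(t) = K/(1 + A·e^(−rt)) = 895/(1 + 8.3229×e^(−0.11×13)).
e^(−1.43) = 0.23931; denominator = 1 + 8.3229×0.23931 = 2.9917.
N = 895/2.9917 = 299.156.

299 frogs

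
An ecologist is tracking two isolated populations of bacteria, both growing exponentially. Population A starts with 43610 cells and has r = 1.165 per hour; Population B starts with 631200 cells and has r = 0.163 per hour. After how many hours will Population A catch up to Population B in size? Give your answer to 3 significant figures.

Set 43610·e^(1.165t) = 631200·e^(0.163t).
e^((1.165 − 0.163)t) = 631200/43610 → e^(1.002·t) = 14.474.
1.002·t = ln(14.474) = 2.6723, so t = 2.6723/1.002 = 2.667.

2.67 hours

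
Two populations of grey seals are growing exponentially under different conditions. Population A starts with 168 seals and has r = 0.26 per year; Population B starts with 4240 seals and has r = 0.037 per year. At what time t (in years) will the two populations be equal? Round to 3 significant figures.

Set 168·e^(0.26t) = 4240·e^(0.037t).
e^((0.26 − 0.037)t) = 4240/168 → e^(0.223·t) = 25.238.
0.223·t = ln(25.238) = 3.2284, so t = 3.2284/0.223 = 14.477.

14.5 years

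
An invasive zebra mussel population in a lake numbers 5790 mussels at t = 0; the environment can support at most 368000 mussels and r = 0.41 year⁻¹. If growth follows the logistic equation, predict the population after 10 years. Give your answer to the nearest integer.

180680 mussels

A = (K − N₀)/N₀ = (368000 − 5790)/5790 = 62.558.
N(t) = K/(1 + A·e^(−rt)) = 368000/(1 + 62.558×e^(−0.41×10)).
e^(−4.1) = 0.016573; denominator = 1 + 62.558×0.016573 = 2.0368.
N = 368000/2.0368 = 180680.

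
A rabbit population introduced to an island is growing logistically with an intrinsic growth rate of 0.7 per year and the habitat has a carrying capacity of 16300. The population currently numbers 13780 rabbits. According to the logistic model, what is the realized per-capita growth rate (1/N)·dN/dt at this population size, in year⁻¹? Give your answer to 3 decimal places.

0.108 per year

(1/N)·dN/dt = r(1 − N/K) = 0.7 × (1 − 13780/16300).
= 0.7 × 0.1546 = 0.10822.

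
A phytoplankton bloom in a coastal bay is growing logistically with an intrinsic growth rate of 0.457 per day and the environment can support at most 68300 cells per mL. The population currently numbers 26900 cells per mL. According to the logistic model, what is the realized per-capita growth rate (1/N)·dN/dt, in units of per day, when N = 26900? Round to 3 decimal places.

0.277 per day

(1/N)·dN/dt = r(1 − N/K) = 0.457 × (1 − 26900/68300).
= 0.457 × 0.60615 = 0.27701.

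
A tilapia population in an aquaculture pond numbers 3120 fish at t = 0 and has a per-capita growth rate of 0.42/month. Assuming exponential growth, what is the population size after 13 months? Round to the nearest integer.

733504 fish

N(t) = N₀·e^(rt) = 3120 × e^(0.42×13) = 3120 × e^5.46.
e^5.46 ≈ 235.1, so N ≈ 3120 × 235.1 = 733504.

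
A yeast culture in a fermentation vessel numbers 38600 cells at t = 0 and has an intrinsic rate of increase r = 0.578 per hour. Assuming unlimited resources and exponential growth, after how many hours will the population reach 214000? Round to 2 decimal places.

Set N₀·e^(rt) = 214000: e^(0.578·t) = 214000/38600 = 5.544.
0.578·t = ln(5.544) = 1.7127, so t = 1.7127/0.578 = 2.9632.

2.96 hours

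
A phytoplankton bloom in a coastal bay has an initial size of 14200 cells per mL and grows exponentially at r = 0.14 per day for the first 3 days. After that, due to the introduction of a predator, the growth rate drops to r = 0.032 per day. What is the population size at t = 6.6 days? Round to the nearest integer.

24251 cells per mL

Phase 1: N(3) = 14200·e^(0.14×3) = 14200·e^0.42 = 21611.9.
Phase 2 runs for 6.6 − 3 = 3.6 days at r = 0.032.
N(6.6) = 21611.9·e^(0.032×3.6) = 21611.9·e^0.1152 = 24250.6.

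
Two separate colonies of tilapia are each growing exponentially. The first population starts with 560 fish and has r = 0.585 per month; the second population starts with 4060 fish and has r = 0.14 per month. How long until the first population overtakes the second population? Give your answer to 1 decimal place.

4.5 months

Set 560·e^(0.585t) = 4060·e^(0.14t).
e^((0.585 − 0.14)t) = 4060/560 → e^(0.445·t) = 7.25.
0.445·t = ln(7.25) = 1.981, so t = 1.981/0.445 = 4.4517.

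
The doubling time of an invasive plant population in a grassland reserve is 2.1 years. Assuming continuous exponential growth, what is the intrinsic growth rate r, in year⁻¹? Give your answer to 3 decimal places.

0.330 per year

r = ln(2)/t_d = 0.6931/2.1 = 0.33007.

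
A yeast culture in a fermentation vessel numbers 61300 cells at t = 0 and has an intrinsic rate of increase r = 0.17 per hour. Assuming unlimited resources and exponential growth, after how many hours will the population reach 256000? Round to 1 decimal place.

Set N₀·e^(rt) = 256000: e^(0.17·t) = 256000/61300 = 4.1762.
0.17·t = ln(4.1762) = 1.4294, so t = 1.4294/0.17 = 8.4082.

8.4 hours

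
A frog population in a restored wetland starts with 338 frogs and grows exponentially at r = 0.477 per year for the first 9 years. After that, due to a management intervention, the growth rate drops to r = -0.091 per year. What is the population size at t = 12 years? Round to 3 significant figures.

Phase 1: N(9) = 338·e^(0.477×9) = 338·e^4.293 = 24736.8.
Phase 2 runs for 12 − 9 = 3 years at r = -0.091.
N(12) = 24736.8·e^(-0.091×3) = 24736.8·e^-0.273 = 18827.

18800 frogs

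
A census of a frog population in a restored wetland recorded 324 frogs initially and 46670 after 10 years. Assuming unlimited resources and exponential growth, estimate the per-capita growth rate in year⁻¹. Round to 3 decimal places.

From N(t) = N₀·e^(rt): e^(r·10) = 46670/324 = 144.04.
r·10 = ln(144.04) = 4.9701, so r = 4.9701/10 = 0.49701.

0.497 per year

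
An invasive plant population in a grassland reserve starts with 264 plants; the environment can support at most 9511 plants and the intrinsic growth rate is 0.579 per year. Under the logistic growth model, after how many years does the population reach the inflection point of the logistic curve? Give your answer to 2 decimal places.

6.14 years

Logistic growth is fastest at N = K/2 = 4755.5.
A = (K − N₀)/N₀ = 35.027. Set K/(1 + A·e^(−rt)) = K/2 → A·e^(−rt) = 1.
e^(−0.579t) = 1/35.027 = 0.0285498, so t = ln(35.027)/0.579 = 3.5561/0.579 = 6.1418.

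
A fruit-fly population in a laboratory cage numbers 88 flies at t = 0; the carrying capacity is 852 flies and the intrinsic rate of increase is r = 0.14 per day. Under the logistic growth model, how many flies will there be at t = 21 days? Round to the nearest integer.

A = (K − N₀)/N₀ = (852 − 88)/88 = 8.6818.
N(t) = K/(1 + A·e^(−rt)) = 852/(1 + 8.6818×e^(−0.14×21)).
e^(−2.94) = 0.052866; denominator = 1 + 8.6818×0.052866 = 1.459.
N = 852/1.459 = 583.973.

584 flies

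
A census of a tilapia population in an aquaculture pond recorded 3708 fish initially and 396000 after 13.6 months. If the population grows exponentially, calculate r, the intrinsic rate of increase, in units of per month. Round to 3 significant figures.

From N(t) = N₀·e^(rt): e^(r·13.6) = 396000/3708 = 106.8.
r·13.6 = ln(106.8) = 4.6709, so r = 4.6709/13.6 = 0.34345.

0.343 per month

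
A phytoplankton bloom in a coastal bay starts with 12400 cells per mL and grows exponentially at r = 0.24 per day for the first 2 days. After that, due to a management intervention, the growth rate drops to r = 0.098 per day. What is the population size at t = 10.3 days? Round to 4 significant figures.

Phase 1: N(2) = 12400·e^(0.24×2) = 12400·e^0.48 = 20039.3.
Phase 2 runs for 10.3 − 2 = 8.3 days at r = 0.098.
N(10.3) = 20039.3·e^(0.098×8.3) = 20039.3·e^0.8134 = 45200.

45200 cells per mL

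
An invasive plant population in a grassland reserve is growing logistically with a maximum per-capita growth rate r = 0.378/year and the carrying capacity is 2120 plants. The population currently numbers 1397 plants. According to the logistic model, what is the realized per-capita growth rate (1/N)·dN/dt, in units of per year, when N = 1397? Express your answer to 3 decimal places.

(1/N)·dN/dt = r(1 − N/K) = 0.378 × (1 − 1397/2120).
= 0.378 × 0.34104 = 0.12891.

0.129 per year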